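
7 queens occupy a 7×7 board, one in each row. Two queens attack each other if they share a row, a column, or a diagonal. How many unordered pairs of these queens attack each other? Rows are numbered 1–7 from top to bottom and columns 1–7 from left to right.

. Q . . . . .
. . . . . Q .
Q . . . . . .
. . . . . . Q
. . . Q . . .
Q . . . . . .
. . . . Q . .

2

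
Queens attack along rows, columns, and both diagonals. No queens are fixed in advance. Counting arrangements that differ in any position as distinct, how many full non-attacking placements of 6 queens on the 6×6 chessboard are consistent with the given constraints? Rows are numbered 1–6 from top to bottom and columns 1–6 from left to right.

4

Branch on row 1: col 1 → 0; col 2 → 1; col 3 → 1; col 4 → 1; col 5 → 1; col 6 → 0.
Sum: 0 + 1 + 1 + 1 + 1 + 0 = 4.
(This is the classic 6-queens count.)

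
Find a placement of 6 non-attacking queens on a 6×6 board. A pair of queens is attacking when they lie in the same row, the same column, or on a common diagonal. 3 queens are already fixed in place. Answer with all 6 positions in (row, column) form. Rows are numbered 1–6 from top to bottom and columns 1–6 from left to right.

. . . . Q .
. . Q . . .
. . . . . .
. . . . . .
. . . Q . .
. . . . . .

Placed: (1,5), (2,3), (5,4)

(1,5) (2,3) (3,1) (4,6) (5,4) (6,2)

Row 3: attacked by (1,5)→{3,5}; (2,3)→{2,3,4}; (5,4)→{2,4,6}. Safe: 1. Place at column 1.
Row 4: attacked by (1,5)→{2,5}; (2,3)→{1,3,5}; (3,1)→{1,2}; (5,4)→{3,4,5}. Safe: 6. Place at column 6.
Row 6: attacked by (1,5)→{5}; (2,3)→{3}; (3,1)→{1,4}; (4,6)→{4,6}; (5,4)→{3,4,5}. Safe: 2. Place at column 2.
Columns [5, 3, 1, 6, 4, 2], r−c [-4, -1, 2, -2, 1, 4], r+c [6, 5, 4, 10, 9, 8] are all distinct, so no two queens attack.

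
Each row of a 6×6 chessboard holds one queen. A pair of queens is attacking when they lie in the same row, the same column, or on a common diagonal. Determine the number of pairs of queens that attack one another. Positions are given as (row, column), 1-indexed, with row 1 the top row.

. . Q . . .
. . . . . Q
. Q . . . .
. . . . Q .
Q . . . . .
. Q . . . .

3

Same column: (3,2)–(6,2) (column 2).
Same diagonal: (2,6)–(6,2) (|2−6| = |6−2| = 4); (5,1)–(6,2) (|5−6| = |1−2| = 1).
Total attacking pairs: 3.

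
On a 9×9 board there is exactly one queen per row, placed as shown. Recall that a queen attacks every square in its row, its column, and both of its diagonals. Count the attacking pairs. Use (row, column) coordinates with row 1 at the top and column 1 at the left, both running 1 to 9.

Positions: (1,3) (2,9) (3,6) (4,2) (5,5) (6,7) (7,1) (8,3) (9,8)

2

Same column: (1,3)–(8,3) (column 3).
Same diagonal: (2,9)–(8,3) (|2−8| = |9−3| = 6).
Total attacking pairs: 2.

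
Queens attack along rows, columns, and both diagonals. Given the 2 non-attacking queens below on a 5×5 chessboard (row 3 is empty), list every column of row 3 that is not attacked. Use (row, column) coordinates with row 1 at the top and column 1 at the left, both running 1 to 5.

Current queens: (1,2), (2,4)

columns 1

(1,2) attacks row 3 at column 2 and diagonals 4.
(2,4) attacks row 3 at column 4 and diagonals 3, 5.
Attacked columns: {2, 3, 4, 5}. Safe: {1}.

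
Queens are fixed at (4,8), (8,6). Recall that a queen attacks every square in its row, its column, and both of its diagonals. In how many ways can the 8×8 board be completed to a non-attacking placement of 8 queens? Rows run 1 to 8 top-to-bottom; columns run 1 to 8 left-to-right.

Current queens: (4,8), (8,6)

Branch on row 1: col 1 → 0; col 2 → 0; col 3 → 2; col 4 → 2; col 7 → 0.
Sum: 0 + 0 + 2 + 2 + 0 = 4.

4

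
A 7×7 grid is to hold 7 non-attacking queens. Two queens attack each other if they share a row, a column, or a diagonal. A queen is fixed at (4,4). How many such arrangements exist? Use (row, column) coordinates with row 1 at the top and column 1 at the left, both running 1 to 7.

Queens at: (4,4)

8

Branch on row 1: col 2 → 2; col 3 → 2; col 5 → 2; col 6 → 2.
Sum: 2 + 2 + 2 + 2 = 8.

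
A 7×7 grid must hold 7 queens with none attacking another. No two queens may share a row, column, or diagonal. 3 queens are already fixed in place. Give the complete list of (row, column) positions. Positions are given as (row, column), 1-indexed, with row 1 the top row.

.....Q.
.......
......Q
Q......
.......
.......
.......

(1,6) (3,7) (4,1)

(1,6) (2,4) (3,7) (4,1) (5,3) (6,5) (7,2)

Row 2: attacked by (1,6)→{5,6,7}; (3,7)→{6,7}; (4,1)→{1,3}. Safe: 2, 4. Place at column 4.
Row 5: attacked by (1,6)→{2,6}; (2,4)→{1,4,7}; (3,7)→{5,7}; (4,1)→{1,2}. Safe: 3. Place at column 3.
Row 6: attacked by (1,6)→{1,6}; (2,4)→{4}; (3,7)→{4,7}; (4,1)→{1,3}; (5,3)→{2,3,4}. Safe: 5. Place at column 5.
Row 7: attacked by (1,6)→{6}; (2,4)→{4}; (3,7)→{3,7}; (4,1)→{1,4}; (5,3)→{1,3,5}; (6,5)→{4,5,6}. Safe: 2. Place at column 2.
Columns [6, 4, 7, 1, 3, 5, 2], r−c [-5, -2, -4, 3, 2, 1, 5], r+c [7, 6, 10, 5, 8, 11, 9] are all distinct, so no two queens attack.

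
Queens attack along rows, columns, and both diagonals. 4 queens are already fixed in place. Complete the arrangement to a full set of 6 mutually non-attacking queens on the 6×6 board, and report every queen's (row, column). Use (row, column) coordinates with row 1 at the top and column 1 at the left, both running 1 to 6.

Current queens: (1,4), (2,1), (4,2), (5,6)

Row 3: attacked by (1,4)→{2,4,6}; (2,1)→{1,2}; (4,2)→{1,2,3}; (5,6)→{4,6}. Safe: 5. Place at column 5.
Row 6: attacked by (1,4)→{4}; (2,1)→{1,5}; (3,5)→{2,5}; (4,2)→{2,4}; (5,6)→{5,6}. Safe: 3. Place at column 3.
Columns [4, 1, 5, 2, 6, 3], r−c [-3, 1, -2, 2, -1, 3], r+c [5, 3, 8, 6, 11, 9] are all distinct, so no two queens attack.

(1,4) (2,1) (3,5) (4,2) (5,6) (6,3)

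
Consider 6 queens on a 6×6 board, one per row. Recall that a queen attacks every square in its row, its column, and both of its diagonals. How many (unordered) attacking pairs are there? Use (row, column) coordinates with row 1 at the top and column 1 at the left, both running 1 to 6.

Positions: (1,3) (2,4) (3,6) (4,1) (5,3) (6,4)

Same column: (1,3)–(5,3) (column 3); (2,4)–(6,4) (column 4).
Same diagonal: (1,3)–(2,4) (|1−2| = |3−4| = 1); (5,3)–(6,4) (|5−6| = |3−4| = 1).
Total attacking pairs: 4.

4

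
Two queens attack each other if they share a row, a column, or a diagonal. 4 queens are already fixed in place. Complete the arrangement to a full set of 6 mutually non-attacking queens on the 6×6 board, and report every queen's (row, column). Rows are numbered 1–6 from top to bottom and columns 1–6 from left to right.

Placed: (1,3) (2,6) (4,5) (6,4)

(1,3) (2,6) (3,2) (4,5) (5,1) (6,4)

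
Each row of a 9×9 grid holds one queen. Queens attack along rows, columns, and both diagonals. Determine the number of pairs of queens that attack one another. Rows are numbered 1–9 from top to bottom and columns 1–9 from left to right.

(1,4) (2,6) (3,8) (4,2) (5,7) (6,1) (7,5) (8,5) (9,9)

3

Same column: (7,5)–(8,5) (column 5).
Same diagonal: (4,2)–(7,5) (|4−7| = |2−5| = 3); (5,7)–(7,5) (|5−7| = |7−5| = 2).
Total attacking pairs: 3.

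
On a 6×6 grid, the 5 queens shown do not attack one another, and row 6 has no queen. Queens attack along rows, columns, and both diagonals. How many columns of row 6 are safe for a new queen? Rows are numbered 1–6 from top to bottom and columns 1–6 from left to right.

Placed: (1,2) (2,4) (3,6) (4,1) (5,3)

(1,2) attacks row 6 at column 2.
(2,4) attacks row 6 at column 4.
(3,6) attacks row 6 at column 6 and diagonals 3.
(4,1) attacks row 6 at column 1 and diagonals 3.
(5,3) attacks row 6 at column 3 and diagonals 2, 4.
Attacked columns: {1, 2, 3, 4, 6}. Safe: {5}.

1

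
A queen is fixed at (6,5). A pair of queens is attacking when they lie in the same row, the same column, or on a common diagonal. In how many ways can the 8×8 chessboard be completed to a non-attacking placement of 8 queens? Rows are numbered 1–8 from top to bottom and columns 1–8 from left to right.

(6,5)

12

Branch on row 1: col 1 → 0; col 2 → 2; col 3 → 2; col 4 → 1; col 6 → 3; col 7 → 2; col 8 → 2.
Sum: 0 + 2 + 2 + 1 + 3 + 2 + 2 = 12.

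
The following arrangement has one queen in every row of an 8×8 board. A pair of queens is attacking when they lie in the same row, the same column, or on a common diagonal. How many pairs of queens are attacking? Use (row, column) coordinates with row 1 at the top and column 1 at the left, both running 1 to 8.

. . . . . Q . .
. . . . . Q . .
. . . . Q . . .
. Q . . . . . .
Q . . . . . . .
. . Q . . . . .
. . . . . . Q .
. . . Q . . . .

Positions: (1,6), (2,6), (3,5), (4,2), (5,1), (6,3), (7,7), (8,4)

Same column: (1,6)–(2,6) (column 6).
Same diagonal: (2,6)–(3,5) (|2−3| = |6−5| = 1); (4,2)–(5,1) (|4−5| = |2−1| = 1); (5,1)–(8,4) (|5−8| = |1−4| = 3).
Total attacking pairs: 4.

4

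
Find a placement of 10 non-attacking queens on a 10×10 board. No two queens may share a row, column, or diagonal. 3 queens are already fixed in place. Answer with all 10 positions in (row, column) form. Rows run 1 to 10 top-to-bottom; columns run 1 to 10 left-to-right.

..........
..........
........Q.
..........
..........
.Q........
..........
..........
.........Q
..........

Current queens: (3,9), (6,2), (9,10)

Row 1: attacked by (3,9)→{7,9}; (6,2)→{2,7}; (9,10)→{2,10}. Safe: 1, 3, 4, 5, 6, 8. Place at column 1.
Row 2: attacked by (1,1)→{1,2}; (3,9)→{8,9,10}; (6,2)→{2,6}; (9,10)→{3,10}. Safe: 4, 5, 7. Place at column 7.
Row 4: attacked by (1,1)→{1,4}; (2,7)→{5,7,9}; (3,9)→{8,9,10}; (6,2)→{2,4}; (9,10)→{5,10}. Safe: 3, 6. Place at column 3.
Row 5: attacked by (1,1)→{1,5}; (2,7)→{4,7,10}; (3,9)→{7,9}; (4,3)→{2,3,4}; (6,2)→{1,2,3}; (9,10)→{6,10}. Safe: 8. Place at column 8.
Row 7: attacked by (1,1)→{1,7}; (2,7)→{2,7}; (3,9)→{5,9}; (4,3)→{3,6}; (5,8)→{6,8,10}; (6,2)→{1,2,3}; (9,10)→{8,10}. Safe: 4. Place at column 4.
Row 8: attacked by (1,1)→{1,8}; (2,7)→{1,7}; (3,9)→{4,9}; (4,3)→{3,7}; (5,8)→{5,8}; (6,2)→{2,4}; (7,4)→{3,4,5}; (9,10)→{9,10}. Safe: 6. Place at column 6.
Row 10: attacked by (1,1)→{1,10}; (2,7)→{7}; (3,9)→{2,9}; (4,3)→{3,9}; (5,8)→{3,8}; (6,2)→{2,6}; (7,4)→{1,4,7}; (8,6)→{4,6,8}; (9,10)→{9,10}. Safe: 5. Place at column 5.
Columns [1, 7, 9, 3, 8, 2, 4, 6, 10, 5], r−c [0, -5, -6, 1, -3, 4, 3, 2, -1, 5], r+c [2, 9, 12, 7, 13, 8, 11, 14, 19, 15] are all distinct, so no two queens attack.

(1,1) (2,7) (3,9) (4,3) (5,8) (6,2) (7,4) (8,6) (9,10) (10,5)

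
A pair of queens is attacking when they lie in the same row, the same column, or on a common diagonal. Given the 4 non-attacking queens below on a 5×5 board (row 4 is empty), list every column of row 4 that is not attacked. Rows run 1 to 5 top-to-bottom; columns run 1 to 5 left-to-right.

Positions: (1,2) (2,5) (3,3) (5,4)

columns 1

(1,2) attacks row 4 at column 2 and diagonals 5.
(2,5) attacks row 4 at column 5 and diagonals 3.
(3,3) attacks row 4 at column 3 and diagonals 2, 4.
(5,4) attacks row 4 at column 4 and diagonals 3, 5.
Attacked columns: {2, 3, 4, 5}. Safe: {1}.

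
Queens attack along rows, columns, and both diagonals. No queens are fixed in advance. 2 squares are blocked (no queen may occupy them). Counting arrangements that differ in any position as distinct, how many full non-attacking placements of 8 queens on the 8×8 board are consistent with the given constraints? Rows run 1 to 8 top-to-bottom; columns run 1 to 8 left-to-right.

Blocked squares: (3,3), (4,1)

71

Branch on row 1: col 1 → 4; col 2 → 5; col 3 → 12; col 4 → 17; col 5 → 13; col 6 → 12; col 7 → 5; col 8 → 3.
Sum: 4 + 5 + 12 + 17 + 13 + 12 + 5 + 3 = 71.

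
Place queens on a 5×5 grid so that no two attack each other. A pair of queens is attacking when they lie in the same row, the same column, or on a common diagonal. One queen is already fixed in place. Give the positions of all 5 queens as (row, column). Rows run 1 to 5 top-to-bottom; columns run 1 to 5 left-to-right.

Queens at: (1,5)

(1,5) (2,2) (3,4) (4,1) (5,3)

Row 2: attacked by (1,5)→{4,5}. Safe: 1, 2, 3. Place at column 2.
Row 3: attacked by (1,5)→{3,5}; (2,2)→{1,2,3}. Safe: 4. Place at column 4.
Row 4: attacked by (1,5)→{2,5}; (2,2)→{2,4}; (3,4)→{3,4,5}. Safe: 1. Place at column 1.
Row 5: attacked by (1,5)→{1,5}; (2,2)→{2,5}; (3,4)→{2,4}; (4,1)→{1,2}. Safe: 3. Place at column 3.
Columns [5, 2, 4, 1, 3], r−c [-4, 0, -1, 3, 2], r+c [6, 4, 7, 5, 8] are all distinct, so no two queens attack.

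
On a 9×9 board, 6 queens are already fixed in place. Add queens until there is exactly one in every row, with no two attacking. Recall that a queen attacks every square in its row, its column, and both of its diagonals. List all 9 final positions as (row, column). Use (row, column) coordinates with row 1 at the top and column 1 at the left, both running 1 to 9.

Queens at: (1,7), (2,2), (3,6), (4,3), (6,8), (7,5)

(1,7) (2,2) (3,6) (4,3) (5,1) (6,8) (7,5) (8,9) (9,4)

Row 5: attacked by (1,7)→{3,7}; (2,2)→{2,5}; (3,6)→{4,6,8}; (4,3)→{2,3,4}; (6,8)→{7,8,9}; (7,5)→{3,5,7}. Safe: 1. Place at column 1.
Row 8: attacked by (1,7)→{7}; (2,2)→{2,8}; (3,6)→{1,6}; (4,3)→{3,7}; (5,1)→{1,4}; (6,8)→{6,8}; (7,5)→{4,5,6}. Safe: 9. Place at column 9.
Row 9: attacked by (1,7)→{7}; (2,2)→{2,9}; (3,6)→{6}; (4,3)→{3,8}; (5,1)→{1,5}; (6,8)→{5,8}; (7,5)→{3,5,7}; (8,9)→{8,9}. Safe: 4. Place at column 4.
Columns [7, 2, 6, 3, 1, 8, 5, 9, 4], r−c [-6, 0, -3, 1, 4, -2, 2, -1, 5], r+c [8, 4, 9, 7, 6, 14, 12, 17, 13] are all distinct, so no two queens attack.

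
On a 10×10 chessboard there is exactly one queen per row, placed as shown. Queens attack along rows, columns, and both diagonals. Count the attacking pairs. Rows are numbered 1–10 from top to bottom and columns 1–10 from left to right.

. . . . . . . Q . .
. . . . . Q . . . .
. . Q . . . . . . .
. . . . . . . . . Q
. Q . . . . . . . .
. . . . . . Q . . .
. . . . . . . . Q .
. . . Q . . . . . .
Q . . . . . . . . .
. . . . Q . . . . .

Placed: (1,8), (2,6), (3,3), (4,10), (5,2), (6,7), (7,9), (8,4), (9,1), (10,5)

0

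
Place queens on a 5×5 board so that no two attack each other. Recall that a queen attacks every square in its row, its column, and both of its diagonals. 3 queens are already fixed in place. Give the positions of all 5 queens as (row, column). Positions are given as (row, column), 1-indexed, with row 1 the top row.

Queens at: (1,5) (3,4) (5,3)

Row 2: attacked by (1,5)→{4,5}; (3,4)→{3,4,5}; (5,3)→{3}. Safe: 1, 2. Place at column 2.
Row 4: attacked by (1,5)→{2,5}; (2,2)→{2,4}; (3,4)→{3,4,5}; (5,3)→{2,3,4}. Safe: 1. Place at column 1.
Columns [5, 2, 4, 1, 3], r−c [-4, 0, -1, 3, 2], r+c [6, 4, 7, 5, 8] are all distinct, so no two queens attack.

(1,5) (2,2) (3,4) (4,1) (5,3)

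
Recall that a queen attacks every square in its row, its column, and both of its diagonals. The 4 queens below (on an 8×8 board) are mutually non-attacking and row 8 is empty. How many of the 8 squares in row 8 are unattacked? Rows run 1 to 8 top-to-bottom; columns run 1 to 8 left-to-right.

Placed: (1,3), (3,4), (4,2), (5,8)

(1,3) attacks row 8 at column 3.
(3,4) attacks row 8 at column 4.
(4,2) attacks row 8 at column 2 and diagonals 6.
(5,8) attacks row 8 at column 8 and diagonals 5.
Attacked columns: {2, 3, 4, 5, 6, 8}. Safe: {1, 7}.

2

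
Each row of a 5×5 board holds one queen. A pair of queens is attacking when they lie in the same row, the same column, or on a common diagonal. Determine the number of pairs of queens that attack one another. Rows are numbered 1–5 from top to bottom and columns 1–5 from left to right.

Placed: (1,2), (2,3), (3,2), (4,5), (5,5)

6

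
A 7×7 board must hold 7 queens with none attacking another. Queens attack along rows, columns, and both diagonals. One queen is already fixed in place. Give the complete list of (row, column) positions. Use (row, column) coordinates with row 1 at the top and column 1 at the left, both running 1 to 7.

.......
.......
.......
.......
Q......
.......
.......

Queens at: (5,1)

(1,7) (2,2) (3,4) (4,6) (5,1) (6,3) (7,5)

Row 1: attacked by (5,1)→{1,5}. Safe: 2, 3, 4, 6, 7. Place at column 7.
Row 2: attacked by (1,7)→{6,7}; (5,1)→{1,4}. Safe: 2, 3, 5. Place at column 2.
Row 3: attacked by (1,7)→{5,7}; (2,2)→{1,2,3}; (5,1)→{1,3}. Safe: 4, 6. Place at column 4.
Row 4: attacked by (1,7)→{4,7}; (2,2)→{2,4}; (3,4)→{3,4,5}; (5,1)→{1,2}. Safe: 6. Place at column 6.
Row 6: attacked by (1,7)→{2,7}; (2,2)→{2,6}; (3,4)→{1,4,7}; (4,6)→{4,6}; (5,1)→{1,2}. Safe: 3, 5. Place at column 3.
Row 7: attacked by (1,7)→{1,7}; (2,2)→{2,7}; (3,4)→{4}; (4,6)→{3,6}; (5,1)→{1,3}; (6,3)→{2,3,4}. Safe: 5. Place at column 5.
Columns [7, 2, 4, 6, 1, 3, 5], r−c [-6, 0, -1, -2, 4, 3, 2], r+c [8, 4, 7, 10, 6, 9, 12] are all distinct, so no two queens attack.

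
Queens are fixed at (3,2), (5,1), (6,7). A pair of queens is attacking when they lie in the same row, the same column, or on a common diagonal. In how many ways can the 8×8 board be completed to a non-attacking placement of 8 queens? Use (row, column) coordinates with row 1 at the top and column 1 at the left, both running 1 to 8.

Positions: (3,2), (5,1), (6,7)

Branch on row 1: col 3 → 1; col 6 → 1; col 8 → 0.
Sum: 1 + 1 + 0 = 2.

2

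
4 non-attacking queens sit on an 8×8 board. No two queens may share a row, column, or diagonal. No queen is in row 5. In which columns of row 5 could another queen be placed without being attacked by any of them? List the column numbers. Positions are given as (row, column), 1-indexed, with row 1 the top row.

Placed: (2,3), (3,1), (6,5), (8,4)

columns 2, 8

(2,3) attacks row 5 at column 3 and diagonals 6.
(3,1) attacks row 5 at column 1 and diagonals 3.
(6,5) attacks row 5 at column 5 and diagonals 4, 6.
(8,4) attacks row 5 at column 4 and diagonals 1, 7.
Attacked columns: {1, 3, 4, 5, 6, 7}. Safe: {2, 8}.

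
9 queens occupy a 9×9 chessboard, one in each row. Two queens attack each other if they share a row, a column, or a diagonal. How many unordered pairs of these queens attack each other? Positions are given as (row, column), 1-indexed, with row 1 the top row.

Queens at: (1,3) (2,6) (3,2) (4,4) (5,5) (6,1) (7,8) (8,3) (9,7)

4

Same column: (1,3)–(8,3) (column 3).
Same diagonal: (2,6)–(4,4) (|2−4| = |6−4| = 2); (4,4)–(5,5) (|4−5| = |4−5| = 1); (6,1)–(8,3) (|6−8| = |1−3| = 2).
Total attacking pairs: 4.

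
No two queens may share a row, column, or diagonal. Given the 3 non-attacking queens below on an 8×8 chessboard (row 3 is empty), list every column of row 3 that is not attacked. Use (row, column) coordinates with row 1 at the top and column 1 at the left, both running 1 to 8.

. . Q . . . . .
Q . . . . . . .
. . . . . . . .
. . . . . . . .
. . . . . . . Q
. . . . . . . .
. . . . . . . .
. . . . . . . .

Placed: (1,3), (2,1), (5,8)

columns 4, 7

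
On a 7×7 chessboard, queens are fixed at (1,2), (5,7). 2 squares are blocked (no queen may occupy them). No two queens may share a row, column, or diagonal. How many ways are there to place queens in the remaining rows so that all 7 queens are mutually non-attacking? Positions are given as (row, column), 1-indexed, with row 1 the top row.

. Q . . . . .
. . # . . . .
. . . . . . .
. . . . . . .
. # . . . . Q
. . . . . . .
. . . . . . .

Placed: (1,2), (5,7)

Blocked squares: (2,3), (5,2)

2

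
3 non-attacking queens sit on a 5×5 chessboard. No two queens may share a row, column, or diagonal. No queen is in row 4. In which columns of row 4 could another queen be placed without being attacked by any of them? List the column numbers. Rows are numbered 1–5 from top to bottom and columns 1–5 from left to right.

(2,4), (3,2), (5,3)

columns 5

(2,4) attacks row 4 at column 4 and diagonals 2.
(3,2) attacks row 4 at column 2 and diagonals 1, 3.
(5,3) attacks row 4 at column 3 and diagonals 2, 4.
Attacked columns: {1, 2, 3, 4}. Safe: {5}.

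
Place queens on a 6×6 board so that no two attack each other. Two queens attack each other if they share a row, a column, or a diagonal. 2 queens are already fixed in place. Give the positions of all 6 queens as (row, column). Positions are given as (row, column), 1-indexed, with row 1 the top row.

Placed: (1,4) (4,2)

Row 2: attacked by (1,4)→{3,4,5}; (4,2)→{2,4}. Safe: 1, 6. Place at column 1.
Row 3: attacked by (1,4)→{2,4,6}; (2,1)→{1,2}; (4,2)→{1,2,3}. Safe: 5. Place at column 5.
Row 5: attacked by (1,4)→{4}; (2,1)→{1,4}; (3,5)→{3,5}; (4,2)→{1,2,3}. Safe: 6. Place at column 6.
Row 6: attacked by (1,4)→{4}; (2,1)→{1,5}; (3,5)→{2,5}; (4,2)→{2,4}; (5,6)→{5,6}. Safe: 3. Place at column 3.
Columns [4, 1, 5, 2, 6, 3], r−c [-3, 1, -2, 2, -1, 3], r+c [5, 3, 8, 6, 11, 9] are all distinct, so no two queens attack.

(1,4) (2,1) (3,5) (4,2) (5,6) (6,3)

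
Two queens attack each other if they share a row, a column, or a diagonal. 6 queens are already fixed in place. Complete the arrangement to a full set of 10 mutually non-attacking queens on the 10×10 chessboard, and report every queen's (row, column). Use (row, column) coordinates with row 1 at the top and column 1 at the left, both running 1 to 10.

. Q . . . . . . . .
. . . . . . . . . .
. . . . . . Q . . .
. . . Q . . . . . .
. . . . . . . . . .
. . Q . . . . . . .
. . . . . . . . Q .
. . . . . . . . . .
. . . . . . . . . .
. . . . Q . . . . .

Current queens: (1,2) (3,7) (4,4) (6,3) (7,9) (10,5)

(1,2) (2,10) (3,7) (4,4) (5,1) (6,3) (7,9) (8,6) (9,8) (10,5)

Row 2: attacked by (1,2)→{1,2,3}; (3,7)→{6,7,8}; (4,4)→{2,4,6}; (6,3)→{3,7}; (7,9)→{4,9}; (10,5)→{5}. Safe: 10. Place at column 10.
Row 5: attacked by (1,2)→{2,6}; (2,10)→{7,10}; (3,7)→{5,7,9}; (4,4)→{3,4,5}; (6,3)→{2,3,4}; (7,9)→{7,9}; (10,5)→{5,10}. Safe: 1, 8. Place at column 1.
Row 8: attacked by (1,2)→{2,9}; (2,10)→{4,10}; (3,7)→{2,7}; (4,4)→{4,8}; (5,1)→{1,4}; (6,3)→{1,3,5}; (7,9)→{8,9,10}; (10,5)→{3,5,7}. Safe: 6. Place at column 6.
Row 9: attacked by (1,2)→{2,10}; (2,10)→{3,10}; (3,7)→{1,7}; (4,4)→{4,9}; (5,1)→{1,5}; (6,3)→{3,6}; (7,9)→{7,9}; (8,6)→{5,6,7}; (10,5)→{4,5,6}. Safe: 8. Place at column 8.
Columns [2, 10, 7, 4, 1, 3, 9, 6, 8, 5], r−c [-1, -8, -4, 0, 4, 3, -2, 2, 1, 5], r+c [3, 12, 10, 8, 6, 9, 16, 14, 17, 15] are all distinct, so no two queens attack.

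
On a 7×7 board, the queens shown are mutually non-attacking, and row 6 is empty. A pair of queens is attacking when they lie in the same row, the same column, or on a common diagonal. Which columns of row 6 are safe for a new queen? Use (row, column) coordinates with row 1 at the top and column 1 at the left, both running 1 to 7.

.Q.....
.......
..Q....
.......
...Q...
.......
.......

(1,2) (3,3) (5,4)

columns 1

(1,2) attacks row 6 at column 2 and diagonals 7.
(3,3) attacks row 6 at column 3 and diagonals 6.
(5,4) attacks row 6 at column 4 and diagonals 3, 5.
Attacked columns: {2, 3, 4, 5, 6, 7}. Safe: {1}.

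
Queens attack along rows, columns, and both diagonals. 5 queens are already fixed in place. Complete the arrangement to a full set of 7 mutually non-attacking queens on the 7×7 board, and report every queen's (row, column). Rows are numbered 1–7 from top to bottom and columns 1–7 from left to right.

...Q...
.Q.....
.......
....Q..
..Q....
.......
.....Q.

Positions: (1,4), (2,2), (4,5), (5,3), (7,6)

Row 3: attacked by (1,4)→{2,4,6}; (2,2)→{1,2,3}; (4,5)→{4,5,6}; (5,3)→{1,3,5}; (7,6)→{2,6}. Safe: 7. Place at column 7.
Row 6: attacked by (1,4)→{4}; (2,2)→{2,6}; (3,7)→{4,7}; (4,5)→{3,5,7}; (5,3)→{2,3,4}; (7,6)→{5,6,7}. Safe: 1. Place at column 1.
Columns [4, 2, 7, 5, 3, 1, 6], r−c [-3, 0, -4, -1, 2, 5, 1], r+c [5, 4, 10, 9, 8, 7, 13] are all distinct, so no two queens attack.

(1,4) (2,2) (3,7) (4,5) (5,3) (6,1) (7,6)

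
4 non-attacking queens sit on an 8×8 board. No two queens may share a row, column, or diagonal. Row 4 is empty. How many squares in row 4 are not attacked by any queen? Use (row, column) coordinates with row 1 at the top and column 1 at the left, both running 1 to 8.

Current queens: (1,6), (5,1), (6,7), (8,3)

2

(1,6) attacks row 4 at column 6 and diagonals 3.
(5,1) attacks row 4 at column 1 and diagonals 2.
(6,7) attacks row 4 at column 7 and diagonals 5.
(8,3) attacks row 4 at column 3 and diagonals 7.
Attacked columns: {1, 2, 3, 5, 6, 7}. Safe: {4, 8}.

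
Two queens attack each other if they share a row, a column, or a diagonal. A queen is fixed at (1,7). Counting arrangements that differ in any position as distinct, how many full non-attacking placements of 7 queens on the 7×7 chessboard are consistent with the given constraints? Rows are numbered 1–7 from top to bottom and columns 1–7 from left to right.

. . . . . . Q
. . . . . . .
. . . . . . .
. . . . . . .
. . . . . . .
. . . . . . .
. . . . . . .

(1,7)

4

Branch on row 2: col 1 → 0; col 2 → 1; col 3 → 1; col 4 → 1; col 5 → 1.
Sum: 0 + 1 + 1 + 1 + 1 = 4.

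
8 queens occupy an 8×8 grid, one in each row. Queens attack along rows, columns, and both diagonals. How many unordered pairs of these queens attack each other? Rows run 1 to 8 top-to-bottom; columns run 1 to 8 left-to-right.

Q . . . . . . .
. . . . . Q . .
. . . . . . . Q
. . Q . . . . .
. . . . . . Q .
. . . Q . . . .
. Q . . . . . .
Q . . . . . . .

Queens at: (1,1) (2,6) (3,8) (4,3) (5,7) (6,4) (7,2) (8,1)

2

Same column: (1,1)–(8,1) (column 1).
Same diagonal: (7,2)–(8,1) (|7−8| = |2−1| = 1).
Total attacking pairs: 2.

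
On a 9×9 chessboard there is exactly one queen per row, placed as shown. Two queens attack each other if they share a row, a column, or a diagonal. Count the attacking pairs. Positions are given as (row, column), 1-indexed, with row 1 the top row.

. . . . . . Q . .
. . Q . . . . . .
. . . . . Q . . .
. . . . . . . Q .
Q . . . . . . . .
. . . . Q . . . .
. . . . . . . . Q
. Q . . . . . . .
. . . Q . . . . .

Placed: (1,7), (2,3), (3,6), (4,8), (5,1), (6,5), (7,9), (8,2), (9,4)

All columns are distinct and no two queens satisfy |Δrow| = |Δcol|, so no pair attacks.

0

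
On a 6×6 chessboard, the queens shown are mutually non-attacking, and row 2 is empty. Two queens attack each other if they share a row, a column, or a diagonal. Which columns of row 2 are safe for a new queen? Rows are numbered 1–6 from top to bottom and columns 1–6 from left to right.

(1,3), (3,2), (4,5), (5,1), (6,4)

columns 6

(1,3) attacks row 2 at column 3 and diagonals 2, 4.
(3,2) attacks row 2 at column 2 and diagonals 1, 3.
(4,5) attacks row 2 at column 5 and diagonals 3.
(5,1) attacks row 2 at column 1 and diagonals 4.
(6,4) attacks row 2 at column 4.
Attacked columns: {1, 2, 3, 4, 5}. Safe: {6}.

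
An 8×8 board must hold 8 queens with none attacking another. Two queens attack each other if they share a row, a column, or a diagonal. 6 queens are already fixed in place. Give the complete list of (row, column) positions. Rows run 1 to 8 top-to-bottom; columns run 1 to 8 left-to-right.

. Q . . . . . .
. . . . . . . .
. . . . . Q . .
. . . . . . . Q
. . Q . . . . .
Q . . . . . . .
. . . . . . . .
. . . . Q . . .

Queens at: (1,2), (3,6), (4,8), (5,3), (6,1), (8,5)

Row 2: attacked by (1,2)→{1,2,3}; (3,6)→{5,6,7}; (4,8)→{6,8}; (5,3)→{3,6}; (6,1)→{1,5}; (8,5)→{5}. Safe: 4. Place at column 4.
Row 7: attacked by (1,2)→{2,8}; (2,4)→{4}; (3,6)→{2,6}; (4,8)→{5,8}; (5,3)→{1,3,5}; (6,1)→{1,2}; (8,5)→{4,5,6}. Safe: 7. Place at column 7.
Columns [2, 4, 6, 8, 3, 1, 7, 5], r−c [-1, -2, -3, -4, 2, 5, 0, 3], r+c [3, 6, 9, 12, 8, 7, 14, 13] are all distinct, so no two queens attack.

(1,2) (2,4) (3,6) (4,8) (5,3) (6,1) (7,7) (8,5)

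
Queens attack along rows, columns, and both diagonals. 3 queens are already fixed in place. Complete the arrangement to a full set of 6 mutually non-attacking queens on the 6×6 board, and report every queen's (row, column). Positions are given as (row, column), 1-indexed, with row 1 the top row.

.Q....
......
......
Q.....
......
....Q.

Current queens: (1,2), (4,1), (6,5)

(1,2) (2,4) (3,6) (4,1) (5,3) (6,5)

Row 2: attacked by (1,2)→{1,2,3}; (4,1)→{1,3}; (6,5)→{1,5}. Safe: 4, 6. Place at column 4.
Row 3: attacked by (1,2)→{2,4}; (2,4)→{3,4,5}; (4,1)→{1,2}; (6,5)→{2,5}. Safe: 6. Place at column 6.
Row 5: attacked by (1,2)→{2,6}; (2,4)→{1,4}; (3,6)→{4,6}; (4,1)→{1,2}; (6,5)→{4,5,6}. Safe: 3. Place at column 3.
Columns [2, 4, 6, 1, 3, 5], r−c [-1, -2, -3, 3, 2, 1], r+c [3, 6, 9, 5, 8, 11] are all distinct, so no two queens attack.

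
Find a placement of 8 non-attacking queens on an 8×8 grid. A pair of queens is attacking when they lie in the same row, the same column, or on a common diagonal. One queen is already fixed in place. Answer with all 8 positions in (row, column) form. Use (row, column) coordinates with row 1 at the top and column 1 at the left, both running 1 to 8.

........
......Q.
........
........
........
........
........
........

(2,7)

(1,4) (2,7) (3,1) (4,8) (5,5) (6,2) (7,6) (8,3)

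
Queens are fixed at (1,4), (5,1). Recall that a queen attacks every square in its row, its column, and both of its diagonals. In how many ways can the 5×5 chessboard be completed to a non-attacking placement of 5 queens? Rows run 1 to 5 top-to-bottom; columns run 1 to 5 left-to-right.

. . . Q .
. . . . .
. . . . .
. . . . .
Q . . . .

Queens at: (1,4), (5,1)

Branch on row 2: col 2 → 1.
Sum: 1 = 1.

1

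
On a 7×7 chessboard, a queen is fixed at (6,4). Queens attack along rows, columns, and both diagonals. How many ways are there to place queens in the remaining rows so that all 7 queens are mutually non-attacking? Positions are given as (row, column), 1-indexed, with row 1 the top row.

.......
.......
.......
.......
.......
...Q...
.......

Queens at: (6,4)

6

Branch on row 1: col 1 → 1; col 2 → 1; col 3 → 1; col 5 → 1; col 6 → 1; col 7 → 1.
Sum: 1 + 1 + 1 + 1 + 1 + 1 = 6.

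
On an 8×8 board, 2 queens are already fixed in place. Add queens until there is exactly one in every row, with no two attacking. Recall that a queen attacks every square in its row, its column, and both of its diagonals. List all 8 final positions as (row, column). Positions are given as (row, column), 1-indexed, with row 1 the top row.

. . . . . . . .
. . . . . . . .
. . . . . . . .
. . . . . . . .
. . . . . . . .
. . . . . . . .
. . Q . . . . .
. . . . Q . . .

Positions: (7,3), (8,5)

Row 1: attacked by (7,3)→{3}; (8,5)→{5}. Safe: 1, 2, 4, 6, 7, 8. Place at column 4.
Row 2: attacked by (1,4)→{3,4,5}; (7,3)→{3,8}; (8,5)→{5}. Safe: 1, 2, 6, 7. Place at column 6.
Row 3: attacked by (1,4)→{2,4,6}; (2,6)→{5,6,7}; (7,3)→{3,7}; (8,5)→{5}. Safe: 1, 8. Place at column 8.
Row 4: attacked by (1,4)→{1,4,7}; (2,6)→{4,6,8}; (3,8)→{7,8}; (7,3)→{3,6}; (8,5)→{1,5}. Safe: 2. Place at column 2.
Row 5: attacked by (1,4)→{4,8}; (2,6)→{3,6}; (3,8)→{6,8}; (4,2)→{1,2,3}; (7,3)→{1,3,5}; (8,5)→{2,5,8}. Safe: 7. Place at column 7.
Row 6: attacked by (1,4)→{4}; (2,6)→{2,6}; (3,8)→{5,8}; (4,2)→{2,4}; (5,7)→{6,7,8}; (7,3)→{2,3,4}; (8,5)→{3,5,7}. Safe: 1. Place at column 1.
Columns [4, 6, 8, 2, 7, 1, 3, 5], r−c [-3, -4, -5, 2, -2, 5, 4, 3], r+c [5, 8, 11, 6, 12, 7, 10, 13] are all distinct, so no two queens attack.

(1,4) (2,6) (3,8) (4,2) (5,7) (6,1) (7,3) (8,5)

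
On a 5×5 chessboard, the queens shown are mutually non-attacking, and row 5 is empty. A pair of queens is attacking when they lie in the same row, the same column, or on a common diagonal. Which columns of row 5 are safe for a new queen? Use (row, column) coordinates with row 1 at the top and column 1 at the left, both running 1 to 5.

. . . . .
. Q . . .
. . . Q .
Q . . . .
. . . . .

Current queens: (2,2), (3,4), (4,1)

columns 3

(2,2) attacks row 5 at column 2 and diagonals 5.
(3,4) attacks row 5 at column 4 and diagonals 2.
(4,1) attacks row 5 at column 1 and diagonals 2.
Attacked columns: {1, 2, 4, 5}. Safe: {3}.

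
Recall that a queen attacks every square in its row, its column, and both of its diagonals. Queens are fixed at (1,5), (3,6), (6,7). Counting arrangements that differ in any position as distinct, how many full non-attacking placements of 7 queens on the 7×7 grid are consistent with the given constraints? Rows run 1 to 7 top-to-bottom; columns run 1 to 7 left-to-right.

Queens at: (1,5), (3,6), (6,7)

1

Branch on row 2: col 1 → 1; col 2 → 0.
Sum: 1 + 0 = 1.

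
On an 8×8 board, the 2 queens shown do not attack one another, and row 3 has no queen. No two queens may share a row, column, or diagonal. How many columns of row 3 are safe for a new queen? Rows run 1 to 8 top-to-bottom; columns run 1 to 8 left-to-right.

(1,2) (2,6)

(1,2) attacks row 3 at column 2 and diagonals 4.
(2,6) attacks row 3 at column 6 and diagonals 5, 7.
Attacked columns: {2, 4, 5, 6, 7}. Safe: {1, 3, 8}.

3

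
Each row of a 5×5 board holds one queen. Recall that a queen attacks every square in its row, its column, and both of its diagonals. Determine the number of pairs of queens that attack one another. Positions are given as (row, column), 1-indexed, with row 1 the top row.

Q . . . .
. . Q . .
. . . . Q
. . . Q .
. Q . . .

2

Same diagonal: (1,1)–(4,4) (|1−4| = |1−4| = 3); (3,5)–(4,4) (|3−4| = |5−4| = 1).
Total attacking pairs: 2.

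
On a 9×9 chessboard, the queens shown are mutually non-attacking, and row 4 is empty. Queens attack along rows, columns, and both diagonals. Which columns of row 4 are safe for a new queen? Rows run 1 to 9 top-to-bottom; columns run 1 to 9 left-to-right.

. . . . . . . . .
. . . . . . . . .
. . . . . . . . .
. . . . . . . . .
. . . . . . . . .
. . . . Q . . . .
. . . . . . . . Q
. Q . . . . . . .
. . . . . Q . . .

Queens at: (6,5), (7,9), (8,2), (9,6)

columns 4, 8

(6,5) attacks row 4 at column 5 and diagonals 3, 7.
(7,9) attacks row 4 at column 9 and diagonals 6.
(8,2) attacks row 4 at column 2 and diagonals 6.
(9,6) attacks row 4 at column 6 and diagonals 1.
Attacked columns: {1, 2, 3, 5, 6, 7, 9}. Safe: {4, 8}.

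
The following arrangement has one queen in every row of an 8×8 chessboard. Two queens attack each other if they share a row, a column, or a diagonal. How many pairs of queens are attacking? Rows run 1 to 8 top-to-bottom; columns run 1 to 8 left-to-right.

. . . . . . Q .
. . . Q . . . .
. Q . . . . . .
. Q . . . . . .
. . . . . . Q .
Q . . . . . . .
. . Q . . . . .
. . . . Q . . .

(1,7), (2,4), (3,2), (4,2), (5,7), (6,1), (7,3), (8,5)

Same column: (1,7)–(5,7) (column 7); (3,2)–(4,2) (column 2).
Same diagonal: (2,4)–(4,2) (|2−4| = |4−2| = 2); (2,4)–(5,7) (|2−5| = |4−7| = 3).
Total attacking pairs: 4.

4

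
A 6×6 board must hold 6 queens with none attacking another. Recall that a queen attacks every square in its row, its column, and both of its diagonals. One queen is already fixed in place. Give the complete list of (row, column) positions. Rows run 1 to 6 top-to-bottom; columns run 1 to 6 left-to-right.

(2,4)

(1,2) (2,4) (3,6) (4,1) (5,3) (6,5)

Row 1: attacked by (2,4)→{3,4,5}. Safe: 1, 2, 6. Place at column 2.
Row 3: attacked by (1,2)→{2,4}; (2,4)→{3,4,5}. Safe: 1, 6. Place at column 6.
Row 4: attacked by (1,2)→{2,5}; (2,4)→{2,4,6}; (3,6)→{5,6}. Safe: 1, 3. Place at column 1.
Row 5: attacked by (1,2)→{2,6}; (2,4)→{1,4}; (3,6)→{4,6}; (4,1)→{1,2}. Safe: 3, 5. Place at column 3.
Row 6: attacked by (1,2)→{2}; (2,4)→{4}; (3,6)→{3,6}; (4,1)→{1,3}; (5,3)→{2,3,4}. Safe: 5. Place at column 5.
Columns [2, 4, 6, 1, 3, 5], r−c [-1, -2, -3, 3, 2, 1], r+c [3, 6, 9, 5, 8, 11] are all distinct, so no two queens attack.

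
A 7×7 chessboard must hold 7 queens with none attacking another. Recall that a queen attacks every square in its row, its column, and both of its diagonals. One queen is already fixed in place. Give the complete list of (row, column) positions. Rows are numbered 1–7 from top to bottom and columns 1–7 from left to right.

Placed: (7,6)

Row 1: attacked by (7,6)→{6}. Safe: 1, 2, 3, 4, 5, 7. Place at column 4.
Row 2: attacked by (1,4)→{3,4,5}; (7,6)→{1,6}. Safe: 2, 7. Place at column 2.
Row 3: attacked by (1,4)→{2,4,6}; (2,2)→{1,2,3}; (7,6)→{2,6}. Safe: 5, 7. Place at column 7.
Row 4: attacked by (1,4)→{1,4,7}; (2,2)→{2,4}; (3,7)→{6,7}; (7,6)→{3,6}. Safe: 5. Place at column 5.
Row 5: attacked by (1,4)→{4}; (2,2)→{2,5}; (3,7)→{5,7}; (4,5)→{4,5,6}; (7,6)→{4,6}. Safe: 1, 3. Place at column 3.
Row 6: attacked by (1,4)→{4}; (2,2)→{2,6}; (3,7)→{4,7}; (4,5)→{3,5,7}; (5,3)→{2,3,4}; (7,6)→{5,6,7}. Safe: 1. Place at column 1.
Columns [4, 2, 7, 5, 3, 1, 6], r−c [-3, 0, -4, -1, 2, 5, 1], r+c [5, 4, 10, 9, 8, 7, 13] are all distinct, so no two queens attack.

(1,4) (2,2) (3,7) (4,5) (5,3) (6,1) (7,6)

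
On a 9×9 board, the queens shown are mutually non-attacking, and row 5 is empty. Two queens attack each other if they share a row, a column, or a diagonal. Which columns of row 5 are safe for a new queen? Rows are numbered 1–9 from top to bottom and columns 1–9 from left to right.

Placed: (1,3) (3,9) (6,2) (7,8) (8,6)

columns 4, 5

(1,3) attacks row 5 at column 3 and diagonals 7.
(3,9) attacks row 5 at column 9 and diagonals 7.
(6,2) attacks row 5 at column 2 and diagonals 1, 3.
(7,8) attacks row 5 at column 8 and diagonals 6.
(8,6) attacks row 5 at column 6 and diagonals 3, 9.
Attacked columns: {1, 2, 3, 6, 7, 8, 9}. Safe: {4, 5}.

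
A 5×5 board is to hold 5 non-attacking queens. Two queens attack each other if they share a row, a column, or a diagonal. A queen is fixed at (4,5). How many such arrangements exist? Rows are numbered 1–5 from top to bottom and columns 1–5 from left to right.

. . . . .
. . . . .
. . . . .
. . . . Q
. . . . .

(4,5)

Branch on row 1: col 1 → 1; col 3 → 0; col 4 → 1.
Sum: 1 + 0 + 1 = 2.

2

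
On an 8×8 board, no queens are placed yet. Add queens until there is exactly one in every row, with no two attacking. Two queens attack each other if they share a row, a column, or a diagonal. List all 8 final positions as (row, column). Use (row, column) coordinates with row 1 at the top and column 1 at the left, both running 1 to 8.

(1,8) (2,3) (3,1) (4,6) (5,2) (6,5) (7,7) (8,4)

Row 1: Safe: 1, 2, 3, 4, 5, 6, 7, 8. Place at column 8.
Row 2: attacked by (1,8)→{7,8}. Safe: 1, 2, 3, 4, 5, 6. Place at column 3.
Row 3: attacked by (1,8)→{6,8}; (2,3)→{2,3,4}. Safe: 1, 5, 7. Place at column 1.
Row 4: attacked by (1,8)→{5,8}; (2,3)→{1,3,5}; (3,1)→{1,2}. Safe: 4, 6, 7. Place at column 6.
Row 5: attacked by (1,8)→{4,8}; (2,3)→{3,6}; (3,1)→{1,3}; (4,6)→{5,6,7}. Safe: 2. Place at column 2.
Row 6: attacked by (1,8)→{3,8}; (2,3)→{3,7}; (3,1)→{1,4}; (4,6)→{4,6,8}; (5,2)→{1,2,3}. Safe: 5. Place at column 5.
Row 7: attacked by (1,8)→{2,8}; (2,3)→{3,8}; (3,1)→{1,5}; (4,6)→{3,6}; (5,2)→{2,4}; (6,5)→{4,5,6}. Safe: 7. Place at column 7.
Row 8: attacked by (1,8)→{1,8}; (2,3)→{3}; (3,1)→{1,6}; (4,6)→{2,6}; (5,2)→{2,5}; (6,5)→{3,5,7}; (7,7)→{6,7,8}. Safe: 4. Place at column 4.
Columns [8, 3, 1, 6, 2, 5, 7, 4], r−c [-7, -1, 2, -2, 3, 1, 0, 4], r+c [9, 5, 4, 10, 7, 11, 14, 12] are all distinct, so no two queens attack.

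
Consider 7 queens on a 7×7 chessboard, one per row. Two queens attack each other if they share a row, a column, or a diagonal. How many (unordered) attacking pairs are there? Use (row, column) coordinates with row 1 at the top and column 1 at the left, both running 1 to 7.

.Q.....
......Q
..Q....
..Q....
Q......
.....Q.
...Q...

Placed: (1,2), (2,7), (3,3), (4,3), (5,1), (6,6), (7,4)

Same column: (3,3)–(4,3) (column 3).
Same diagonal: (3,3)–(5,1) (|3−5| = |3−1| = 2); (3,3)–(6,6) (|3−6| = |3−6| = 3).
Total attacking pairs: 3.

3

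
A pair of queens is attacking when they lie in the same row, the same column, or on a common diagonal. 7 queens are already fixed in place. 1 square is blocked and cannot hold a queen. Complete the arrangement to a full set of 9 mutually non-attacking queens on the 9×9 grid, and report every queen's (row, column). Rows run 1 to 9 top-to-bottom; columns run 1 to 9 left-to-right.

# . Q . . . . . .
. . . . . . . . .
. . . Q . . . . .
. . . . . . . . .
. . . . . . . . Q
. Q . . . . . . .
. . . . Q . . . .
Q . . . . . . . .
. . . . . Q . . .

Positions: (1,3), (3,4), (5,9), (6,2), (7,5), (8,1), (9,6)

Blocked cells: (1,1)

(1,3) (2,8) (3,4) (4,7) (5,9) (6,2) (7,5) (8,1) (9,6)

Row 2: attacked by (1,3)→{2,3,4}; (3,4)→{3,4,5}; (5,9)→{6,9}; (6,2)→{2,6}; (7,5)→{5}; (8,1)→{1,7}; (9,6)→{6}. Safe: 8. Place at column 8.
Row 4: attacked by (1,3)→{3,6}; (2,8)→{6,8}; (3,4)→{3,4,5}; (5,9)→{8,9}; (6,2)→{2,4}; (7,5)→{2,5,8}; (8,1)→{1,5}; (9,6)→{1,6}. Safe: 7. Place at column 7.
Columns [3, 8, 4, 7, 9, 2, 5, 1, 6], r−c [-2, -6, -1, -3, -4, 4, 2, 7, 3], r+c [4, 10, 7, 11, 14, 8, 12, 9, 15] are all distinct, so no two queens attack.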